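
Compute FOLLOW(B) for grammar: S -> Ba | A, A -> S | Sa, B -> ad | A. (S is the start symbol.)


$ ∈ FOLLOW(S). For each A -> αBβ: add FIRST(β)\{ε} to FOLLOW(B); if β nullable, add FOLLOW(A).
FOLLOW(B) = {a}


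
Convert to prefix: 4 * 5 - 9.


left-to-right (same/higher precedence on left): tree is (- (* 4 5) 9)
Prefix: - * 4 5 9


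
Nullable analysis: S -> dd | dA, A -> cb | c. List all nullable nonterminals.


A nonterminal is nullable iff some alternative derives ε (directly, or every symbol in it is nullable)
Nullable: {}


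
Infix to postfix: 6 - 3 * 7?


* has higher precedence, evaluate 3*7 first
Postfix: 6 3 7 * -


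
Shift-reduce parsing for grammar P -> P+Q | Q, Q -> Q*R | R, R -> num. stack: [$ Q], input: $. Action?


lookahead ∉ {*} so Q won't extend; reduce P -> Q
Action: reduce (P -> Q)


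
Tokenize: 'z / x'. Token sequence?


Scan left to right, longest-match per lexeme
Tokens: ID(z), OP(/), ID(x)


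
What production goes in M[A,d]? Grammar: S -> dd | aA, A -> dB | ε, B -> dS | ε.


For [A, d]: 'd' ∈ FIRST(dB)
Entry: A -> dB


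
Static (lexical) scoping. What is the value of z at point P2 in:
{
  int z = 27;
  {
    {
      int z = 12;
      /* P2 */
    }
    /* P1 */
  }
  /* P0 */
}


z declared in the same block as P2
z = 12


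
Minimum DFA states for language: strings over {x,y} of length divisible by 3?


Track length mod 3: states 0..2, accept at 0
Minimal DFA: 3 states


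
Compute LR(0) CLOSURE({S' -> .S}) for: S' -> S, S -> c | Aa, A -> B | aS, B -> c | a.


Start: S' -> .S
For each item with dot before a nonterminal B, add B -> .γ for every B-production
Closure: [S' -> .S, S -> .c, S -> .Aa, A -> .B, A -> .aS, B -> .c, B -> .a]


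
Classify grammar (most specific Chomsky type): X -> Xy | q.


Left-linear: every RHS is a terminal or one nonterminal followed by a terminal
Classification: Type 3 (Regular)


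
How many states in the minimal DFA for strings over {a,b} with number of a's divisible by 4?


Track (count of a) mod 4: states 0..3, accept at 0
Minimal DFA: 4 states


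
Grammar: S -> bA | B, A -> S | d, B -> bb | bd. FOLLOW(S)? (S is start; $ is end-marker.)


$ ∈ FOLLOW(S). For each A -> αBβ: add FIRST(β)\{ε} to FOLLOW(B); if β nullable, add FOLLOW(A).
FOLLOW(S) = {$}


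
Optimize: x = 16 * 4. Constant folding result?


16 * 4 = 64 at compile time
Optimized: x = 64


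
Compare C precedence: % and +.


'%' is multiplicative (level 10); '+' is additive (level 9)
Higher level binds tighter
'%' has higher precedence than '+'


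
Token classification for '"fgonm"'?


Pattern: double-quoted sequence
Type: STRING_LITERAL


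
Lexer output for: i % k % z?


Scan left to right, longest-match per lexeme
Tokens: ID(i), OP(%), ID(k), OP(%), ID(z)


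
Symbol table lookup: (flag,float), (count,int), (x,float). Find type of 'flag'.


Lookup 'flag' → type float


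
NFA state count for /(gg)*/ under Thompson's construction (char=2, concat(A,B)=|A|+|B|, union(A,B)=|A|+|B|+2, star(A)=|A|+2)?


Syntax tree has 2 char leaf(s), 0 union(s), 1 star(s)
chars contribute 2×2 = 4; each union adds +2; each star adds +2
Total: 4 + 0 + 2 = 6 states


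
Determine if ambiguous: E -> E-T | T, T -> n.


precedence layered via separate nonterminal T: deterministic
Unambiguous


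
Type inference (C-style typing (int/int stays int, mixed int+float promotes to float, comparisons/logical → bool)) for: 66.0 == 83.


Operand types: float == int
Rule: comparison yields bool
Result type: bool


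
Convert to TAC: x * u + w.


Break into single-operator statements:
t1 = x * u
t2 = t1 + w


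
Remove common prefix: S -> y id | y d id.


Common prefix: 'y'
Factored: S -> y S', S' -> id | d id


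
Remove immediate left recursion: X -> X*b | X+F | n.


Left-recursive alternatives: X*b, X+F; non-recursive: n
Introduce X': X -> nX', X' -> *bX' | +FX' | ε


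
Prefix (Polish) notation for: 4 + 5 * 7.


'*' binds tighter: tree is (+ 4 (* 5 7))
Prefix: + 4 * 5 7


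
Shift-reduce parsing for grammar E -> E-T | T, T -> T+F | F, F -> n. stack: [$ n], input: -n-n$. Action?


'n' on top is the handle for F -> n
Action: reduce (F -> n)


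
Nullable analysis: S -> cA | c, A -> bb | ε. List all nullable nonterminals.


A nonterminal is nullable iff some alternative derives ε (directly, or every symbol in it is nullable)
Nullable: {A}


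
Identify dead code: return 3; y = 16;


statement follows a return and is unreachable
Dead: 'y = 16'


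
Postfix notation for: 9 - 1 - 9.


Left to right (same or higher precedence on left)
Postfix: 9 1 - 9 -


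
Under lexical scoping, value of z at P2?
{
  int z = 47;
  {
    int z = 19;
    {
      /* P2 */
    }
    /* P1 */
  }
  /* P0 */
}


P2's block does not declare z; resolves to the enclosing declaration at depth 1
z = 19


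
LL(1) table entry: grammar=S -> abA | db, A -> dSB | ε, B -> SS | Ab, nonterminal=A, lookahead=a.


For [A, a]: ε is nullable and 'a' ∈ FOLLOW(A)
Entry: A -> ε


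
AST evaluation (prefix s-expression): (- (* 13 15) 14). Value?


Evaluate inner: (* 13 15) = 195
Evaluate root: (- 195 14) = 181
Result: 181


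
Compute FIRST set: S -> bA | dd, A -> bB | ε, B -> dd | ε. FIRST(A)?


Per alternative of A: FIRST(bB) = {b}; FIRST(ε) = {ε}
FIRST(A) = {b, ε}


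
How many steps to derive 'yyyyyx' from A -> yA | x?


Derivation: A => yA => yyA => yyyA => yyyyA => yyyyyA => yyyyyx
Steps: 6


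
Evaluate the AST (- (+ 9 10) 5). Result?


Evaluate inner: (+ 9 10) = 19
Evaluate root: (- 19 5) = 14
Result: 14


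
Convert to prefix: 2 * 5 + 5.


left-to-right (same/higher precedence on left): tree is (+ (* 2 5) 5)
Prefix: + * 2 5 5


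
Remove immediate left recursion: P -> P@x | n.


Left-recursive alternatives: P@x; non-recursive: n
Introduce P': P -> nP', P' -> @xP' | ε


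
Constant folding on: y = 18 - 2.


18 - 2 = 16 at compile time
Optimized: y = 16


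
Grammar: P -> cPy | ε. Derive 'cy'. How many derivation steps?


Derivation: P => cPy => cy
Steps: 2


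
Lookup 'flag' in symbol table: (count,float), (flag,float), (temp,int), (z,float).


Lookup 'flag' → type float


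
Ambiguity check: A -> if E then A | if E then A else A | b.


dangling else: 'if E then if E then b else b' parses two ways
Ambiguous


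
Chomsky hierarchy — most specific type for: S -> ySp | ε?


Single nonterminal LHS, but y^n p^n is not regular
Classification: Type 2 (Context-Free)


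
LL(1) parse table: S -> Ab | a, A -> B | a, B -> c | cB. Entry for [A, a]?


For [A, a]: 'a' ∈ FIRST(a)
Entry: A -> a


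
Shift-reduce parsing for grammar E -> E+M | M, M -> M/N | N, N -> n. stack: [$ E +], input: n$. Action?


no handle ('E+' is not any RHS); shift 'n'
Action: shift


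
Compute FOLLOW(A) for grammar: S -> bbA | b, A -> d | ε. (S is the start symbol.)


$ ∈ FOLLOW(S). For each A -> αBβ: add FIRST(β)\{ε} to FOLLOW(B); if β nullable, add FOLLOW(A).
FOLLOW(A) = {$}


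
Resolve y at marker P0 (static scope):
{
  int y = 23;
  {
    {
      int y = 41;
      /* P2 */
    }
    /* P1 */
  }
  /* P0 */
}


y declared in the same block as P0
y = 23


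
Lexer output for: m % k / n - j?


Scan left to right, longest-match per lexeme
Tokens: ID(m), OP(%), ID(k), OP(/), ID(n), OP(-), ID(j)


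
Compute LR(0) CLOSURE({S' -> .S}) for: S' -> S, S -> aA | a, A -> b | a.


Start: S' -> .S
For each item with dot before a nonterminal B, add B -> .γ for every B-production
Closure: [S' -> .S, S -> .aA, S -> .a]


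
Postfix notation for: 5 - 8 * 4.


* has higher precedence, evaluate 8*4 first
Postfix: 5 8 4 * -


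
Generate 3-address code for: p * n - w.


Break into single-operator statements:
t1 = p * n
t2 = t1 - w


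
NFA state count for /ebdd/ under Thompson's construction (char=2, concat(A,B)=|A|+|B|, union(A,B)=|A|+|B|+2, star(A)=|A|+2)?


Syntax tree has 4 char leaf(s), 0 union(s), 0 star(s)
chars contribute 4×2 = 8; each union adds +2; each star adds +2
Total: 8 + 0 + 0 = 8 states


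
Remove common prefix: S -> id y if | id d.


Common prefix: 'id'
Factored: S -> id S', S' -> y if | d


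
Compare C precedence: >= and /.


'/' is multiplicative (level 10); '>=' is relational (level 7)
Higher level binds tighter
'/' has higher precedence than '>='


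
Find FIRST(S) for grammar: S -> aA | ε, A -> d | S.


Per alternative of S: FIRST(aA) = {a}; FIRST(ε) = {ε}
FIRST(S) = {a, ε}


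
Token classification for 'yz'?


Pattern: letter/underscore followed by alphanumerics, not a keyword
Type: IDENTIFIER


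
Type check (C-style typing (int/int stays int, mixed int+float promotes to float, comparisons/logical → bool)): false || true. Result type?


Operand types: bool || bool
Rule: logical operators take bool operands and yield bool
Result type: bool


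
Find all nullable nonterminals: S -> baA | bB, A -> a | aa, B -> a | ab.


A nonterminal is nullable iff some alternative derives ε (directly, or every symbol in it is nullable)
Nullable: {}


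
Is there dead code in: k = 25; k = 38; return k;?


first assignment to k is overwritten before any read
Dead: 'k = 25'


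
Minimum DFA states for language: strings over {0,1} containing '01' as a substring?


KMP-style automaton: 2 progress states + 1 absorbing accept = 3
Minimal DFA: 3 states


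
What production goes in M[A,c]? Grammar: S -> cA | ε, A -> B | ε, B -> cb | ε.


For [A, c]: 'c' ∈ FIRST(B)
Entry: A -> B


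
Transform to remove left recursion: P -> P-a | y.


Left-recursive alternatives: P-a; non-recursive: y
Introduce P': P -> yP', P' -> -aP' | ε


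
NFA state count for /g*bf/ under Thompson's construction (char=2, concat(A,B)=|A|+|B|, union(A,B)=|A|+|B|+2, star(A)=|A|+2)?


Syntax tree has 3 char leaf(s), 0 union(s), 1 star(s)
chars contribute 3×2 = 6; each union adds +2; each star adds +2
Total: 6 + 0 + 2 = 8 states


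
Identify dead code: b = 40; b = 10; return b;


first assignment to b is overwritten before any read
Dead: 'b = 40'


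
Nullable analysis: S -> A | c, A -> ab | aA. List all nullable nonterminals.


A nonterminal is nullable iff some alternative derives ε (directly, or every symbol in it is nullable)
Nullable: {}


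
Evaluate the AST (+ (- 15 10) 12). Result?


Evaluate inner: (- 15 10) = 5
Evaluate root: (+ 5 12) = 17
Result: 17


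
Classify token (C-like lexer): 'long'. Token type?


Pattern: reserved word
Type: KEYWORD


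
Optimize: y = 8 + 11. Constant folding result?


8 + 11 = 19 at compile time
Optimized: y = 19


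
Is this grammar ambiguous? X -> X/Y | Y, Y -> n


precedence layered via separate nonterminal Y: deterministic
Unambiguous


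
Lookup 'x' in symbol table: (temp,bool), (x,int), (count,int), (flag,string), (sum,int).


Lookup 'x' → type int


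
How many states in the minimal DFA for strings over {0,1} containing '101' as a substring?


KMP-style automaton: 3 progress states + 1 absorbing accept = 4
Minimal DFA: 4 states


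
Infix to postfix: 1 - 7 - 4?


Left to right (same or higher precedence on left)
Postfix: 1 7 - 4 -


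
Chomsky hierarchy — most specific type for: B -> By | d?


Left-linear: every RHS is a terminal or one nonterminal followed by a terminal
Classification: Type 3 (Regular)


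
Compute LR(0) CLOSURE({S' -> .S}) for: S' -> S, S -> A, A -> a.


Start: S' -> .S
For each item with dot before a nonterminal B, add B -> .γ for every B-production
Closure: [S' -> .S, S -> .A, A -> .a]


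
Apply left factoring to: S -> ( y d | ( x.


Common prefix: '('
Factored: S -> ( S', S' -> y d | x


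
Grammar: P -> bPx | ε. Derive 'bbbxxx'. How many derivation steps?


Derivation: P => bPx => bbPxx => bbbPxxx => bbbxxx
Steps: 4


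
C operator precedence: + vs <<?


'+' is additive (level 9); '<<' is shift (level 8)
Higher level binds tighter
'+' has higher precedence than '<<'


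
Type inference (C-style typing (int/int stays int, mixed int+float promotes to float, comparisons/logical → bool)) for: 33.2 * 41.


Operand types: float * int
Rule: mixed int/float promotes to float; int/int stays int
Result type: float


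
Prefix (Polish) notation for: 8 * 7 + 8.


left-to-right (same/higher precedence on left): tree is (+ (* 8 7) 8)
Prefix: + * 8 7 8


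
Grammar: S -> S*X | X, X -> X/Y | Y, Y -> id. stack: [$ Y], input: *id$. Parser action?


'Y' (not preceded by X/) is the handle for X -> Y
Action: reduce (X -> Y)


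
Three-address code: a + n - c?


Break into single-operator statements:
t1 = a + n
t2 = t1 - c


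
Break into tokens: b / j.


Scan left to right, longest-match per lexeme
Tokens: ID(b), OP(/), ID(j)


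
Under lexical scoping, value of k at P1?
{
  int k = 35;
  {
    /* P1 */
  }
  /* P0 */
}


P1's block does not declare k; resolves to the enclosing declaration at depth 0
k = 35


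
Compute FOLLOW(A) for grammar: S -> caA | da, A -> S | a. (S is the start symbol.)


$ ∈ FOLLOW(S). For each A -> αBβ: add FIRST(β)\{ε} to FOLLOW(B); if β nullable, add FOLLOW(A).
FOLLOW(A) = {$}


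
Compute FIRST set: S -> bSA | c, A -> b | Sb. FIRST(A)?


Per alternative of A: FIRST(b) = {b}; FIRST(Sb) = {b, c}
FIRST(A) = {b, c}


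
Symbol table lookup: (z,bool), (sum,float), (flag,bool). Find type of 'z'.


Lookup 'z' → type bool


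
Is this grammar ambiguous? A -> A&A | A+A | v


'v&v+v' has two parse trees (no precedence encoded between & and +)
Ambiguous


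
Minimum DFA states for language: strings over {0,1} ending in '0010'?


Track the longest suffix of input matching a prefix of '0010': 5 classes (prefixes of length 0..4)
Minimal DFA: 5 states


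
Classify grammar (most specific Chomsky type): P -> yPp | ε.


Single nonterminal LHS, but y^n p^n is not regular
Classification: Type 2 (Context-Free)


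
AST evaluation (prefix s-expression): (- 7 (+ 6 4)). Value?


Evaluate inner: (+ 6 4) = 10
Evaluate root: (- 7 10) = -3
Result: -3


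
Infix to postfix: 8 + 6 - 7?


Left to right (same or higher precedence on left)
Postfix: 8 6 + 7 -


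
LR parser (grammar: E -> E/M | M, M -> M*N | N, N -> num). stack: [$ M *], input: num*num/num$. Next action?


no handle; shift 'num'
Action: shift


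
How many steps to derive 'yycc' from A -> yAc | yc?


Derivation: A => yAc => yycc
Steps: 2


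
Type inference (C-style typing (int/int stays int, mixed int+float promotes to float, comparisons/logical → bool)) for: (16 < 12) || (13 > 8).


Operand types: bool || bool
Rule: logical operators take bool operands and yield bool
Result type: bool


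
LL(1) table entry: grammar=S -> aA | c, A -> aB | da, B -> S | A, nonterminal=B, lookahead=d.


For [B, d]: 'd' ∈ FIRST(A)
Entry: B -> A


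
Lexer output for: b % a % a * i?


Scan left to right, longest-match per lexeme
Tokens: ID(b), OP(%), ID(a), OP(%), ID(a), OP(*), ID(i)


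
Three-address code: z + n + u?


Break into single-operator statements:
t1 = z + n
t2 = t1 + u


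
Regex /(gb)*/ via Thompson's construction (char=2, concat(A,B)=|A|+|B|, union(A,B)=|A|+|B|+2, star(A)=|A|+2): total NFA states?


Syntax tree has 2 char leaf(s), 0 union(s), 1 star(s)
chars contribute 2×2 = 4; each union adds +2; each star adds +2
Total: 4 + 0 + 2 = 6 states


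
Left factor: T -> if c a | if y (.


Common prefix: 'if'
Factored: T -> if T', T' -> c a | y (


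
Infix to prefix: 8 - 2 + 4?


left-to-right (same/higher precedence on left): tree is (+ (- 8 2) 4)
Prefix: + - 8 2 4


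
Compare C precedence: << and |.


'<<' is shift (level 8); '|' is bitwise OR (level 3)
Higher level binds tighter
'<<' has higher precedence than '|'


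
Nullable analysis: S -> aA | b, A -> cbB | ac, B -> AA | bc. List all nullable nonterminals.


A nonterminal is nullable iff some alternative derives ε (directly, or every symbol in it is nullable)
Nullable: {}


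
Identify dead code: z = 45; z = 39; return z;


first assignment to z is overwritten before any read
Dead: 'z = 45'


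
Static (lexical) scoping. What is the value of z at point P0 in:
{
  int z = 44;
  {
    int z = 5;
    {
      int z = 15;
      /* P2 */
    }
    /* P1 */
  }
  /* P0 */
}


z declared in the same block as P0
z = 44


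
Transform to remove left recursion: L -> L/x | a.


Left-recursive alternatives: L/x; non-recursive: a
Introduce L': L -> aL', L' -> /xL' | ε


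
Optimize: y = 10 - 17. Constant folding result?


10 - 17 = -7 at compile time
Optimized: y = -7


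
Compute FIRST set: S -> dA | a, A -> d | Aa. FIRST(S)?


Per alternative of S: FIRST(dA) = {d}; FIRST(a) = {a}
FIRST(S) = {a, d}


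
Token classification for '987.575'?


Pattern: digits with a decimal point
Type: FLOAT_LITERAL


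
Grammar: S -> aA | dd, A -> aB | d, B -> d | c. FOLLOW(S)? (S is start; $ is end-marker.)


$ ∈ FOLLOW(S). For each A -> αBβ: add FIRST(β)\{ε} to FOLLOW(B); if β nullable, add FOLLOW(A).
FOLLOW(S) = {$}


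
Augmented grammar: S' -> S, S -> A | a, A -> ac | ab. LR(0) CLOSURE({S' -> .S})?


Start: S' -> .S
For each item with dot before a nonterminal B, add B -> .γ for every B-production
Closure: [S' -> .S, S -> .A, S -> .a, A -> .ac, A -> .ab]


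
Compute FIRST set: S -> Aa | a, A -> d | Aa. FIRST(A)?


Per alternative of A: FIRST(d) = {d}; FIRST(Aa) = {d}
FIRST(A) = {d}


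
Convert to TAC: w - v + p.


Break into single-operator statements:
t1 = w - v
t2 = t1 + p


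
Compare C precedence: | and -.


'-' is additive (level 9); '|' is bitwise OR (level 3)
Higher level binds tighter
'-' has higher precedence than '|'


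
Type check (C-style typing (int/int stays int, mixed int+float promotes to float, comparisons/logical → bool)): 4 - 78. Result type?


Operand types: int - int
Rule: mixed int/float promotes to float; int/int stays int
Result type: int


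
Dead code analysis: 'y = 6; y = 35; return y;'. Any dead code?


first assignment to y is overwritten before any read
Dead: 'y = 6'


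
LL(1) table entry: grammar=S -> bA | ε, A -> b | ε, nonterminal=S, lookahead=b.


For [S, b]: 'b' ∈ FIRST(bA)
Entry: S -> bA


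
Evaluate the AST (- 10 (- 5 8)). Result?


Evaluate inner: (- 5 8) = -3
Evaluate root: (- 10 -3) = 13
Result: 13


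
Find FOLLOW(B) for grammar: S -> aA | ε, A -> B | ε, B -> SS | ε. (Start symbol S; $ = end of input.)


$ ∈ FOLLOW(S). For each A -> αBβ: add FIRST(β)\{ε} to FOLLOW(B); if β nullable, add FOLLOW(A).
FOLLOW(B) = {$, a}


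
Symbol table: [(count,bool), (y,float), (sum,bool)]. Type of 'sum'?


Lookup 'sum' → type bool


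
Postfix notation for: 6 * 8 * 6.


Left to right (same or higher precedence on left)
Postfix: 6 8 * 6 *


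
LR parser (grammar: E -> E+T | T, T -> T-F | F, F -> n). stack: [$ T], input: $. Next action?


lookahead ∉ {-} so T won't extend; reduce E -> T
Action: reduce (E -> T)


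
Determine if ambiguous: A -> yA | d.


right-linear, alternatives start with distinct terminals 'y' vs 'd': unique leftmost derivation
Unambiguous


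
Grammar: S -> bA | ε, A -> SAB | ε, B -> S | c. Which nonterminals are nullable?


A nonterminal is nullable iff some alternative derives ε (directly, or every symbol in it is nullable)
Nullable: {A, B, S}


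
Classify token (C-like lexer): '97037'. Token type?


Pattern: digits only
Type: INTEGER_LITERAL


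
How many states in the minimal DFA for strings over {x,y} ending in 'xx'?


Track the longest suffix of input matching a prefix of 'xx': 3 classes (prefixes of length 0..2)
Minimal DFA: 3 states


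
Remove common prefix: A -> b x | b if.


Common prefix: 'b'
Factored: A -> b A', A' -> x | if


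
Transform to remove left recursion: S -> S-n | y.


Left-recursive alternatives: S-n; non-recursive: y
Introduce S': S -> yS', S' -> -nS' | ε


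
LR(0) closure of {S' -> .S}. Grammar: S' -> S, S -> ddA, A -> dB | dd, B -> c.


Start: S' -> .S
For each item with dot before a nonterminal B, add B -> .γ for every B-production
Closure: [S' -> .S, S -> .ddA]


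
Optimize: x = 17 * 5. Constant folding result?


17 * 5 = 85 at compile time
Optimized: x = 85


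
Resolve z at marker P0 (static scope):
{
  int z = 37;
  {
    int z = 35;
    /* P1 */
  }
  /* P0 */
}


z declared in the same block as P0
z = 37


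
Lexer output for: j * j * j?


Scan left to right, longest-match per lexeme
Tokens: ID(j), OP(*), ID(j), OP(*), ID(j)


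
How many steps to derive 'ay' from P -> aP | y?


Derivation: P => aP => ay
Steps: 2


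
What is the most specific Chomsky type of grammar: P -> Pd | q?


Left-linear: every RHS is a terminal or one nonterminal followed by a terminal
Classification: Type 3 (Regular)


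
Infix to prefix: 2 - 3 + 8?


left-to-right (same/higher precedence on left): tree is (+ (- 2 3) 8)
Prefix: + - 2 3 8


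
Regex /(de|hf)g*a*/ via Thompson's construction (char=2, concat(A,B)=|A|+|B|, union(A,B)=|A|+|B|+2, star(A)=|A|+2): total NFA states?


Syntax tree has 6 char leaf(s), 1 union(s), 2 star(s)
chars contribute 6×2 = 12; each union adds +2; each star adds +2
Total: 12 + 2 + 4 = 18 states


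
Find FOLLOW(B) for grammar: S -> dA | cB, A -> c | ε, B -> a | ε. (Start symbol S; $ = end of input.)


$ ∈ FOLLOW(S). For each A -> αBβ: add FIRST(β)\{ε} to FOLLOW(B); if β nullable, add FOLLOW(A).
FOLLOW(B) = {$}


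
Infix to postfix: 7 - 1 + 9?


Left to right (same or higher precedence on left)
Postfix: 7 1 - 9 +


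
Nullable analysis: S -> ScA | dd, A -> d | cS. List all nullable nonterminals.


A nonterminal is nullable iff some alternative derives ε (directly, or every symbol in it is nullable)
Nullable: {}


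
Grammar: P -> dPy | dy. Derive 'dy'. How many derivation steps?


Derivation: P => dy
Steps: 1


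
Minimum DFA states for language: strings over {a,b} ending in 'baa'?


Track the longest suffix of input matching a prefix of 'baa': 4 classes (prefixes of length 0..3)
Minimal DFA: 4 states


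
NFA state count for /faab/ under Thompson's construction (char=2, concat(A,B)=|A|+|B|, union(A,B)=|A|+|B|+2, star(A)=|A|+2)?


Syntax tree has 4 char leaf(s), 0 union(s), 0 star(s)
chars contribute 4×2 = 8; each union adds +2; each star adds +2
Total: 8 + 0 + 0 = 8 states


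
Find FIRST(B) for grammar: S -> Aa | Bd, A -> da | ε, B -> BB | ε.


Per alternative of B: FIRST(BB) = {ε}; FIRST(ε) = {ε}
FIRST(B) = {ε}


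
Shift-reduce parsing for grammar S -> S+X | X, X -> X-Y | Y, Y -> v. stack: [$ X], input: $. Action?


lookahead ∉ {-} so X won't extend; reduce S -> X
Action: reduce (S -> X)


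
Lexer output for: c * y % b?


Scan left to right, longest-match per lexeme
Tokens: ID(c), OP(*), ID(y), OP(%), ID(b)


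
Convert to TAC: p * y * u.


Break into single-operator statements:
t1 = p * y
t2 = t1 * u


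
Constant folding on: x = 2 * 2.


2 * 2 = 4 at compile time
Optimized: x = 4


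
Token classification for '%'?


Pattern: operator symbol
Type: OPERATOR


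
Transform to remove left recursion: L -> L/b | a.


Left-recursive alternatives: L/b; non-recursive: a
Introduce L': L -> aL', L' -> /bL' | ε


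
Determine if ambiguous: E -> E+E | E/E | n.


'n+n/n' has two parse trees (no precedence encoded between + and /)
Ambiguous


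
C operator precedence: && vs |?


'|' is bitwise OR (level 3); '&&' is logical AND (level 2)
Higher level binds tighter
'|' has higher precedence than '&&'


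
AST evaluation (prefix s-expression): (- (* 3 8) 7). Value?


Evaluate inner: (* 3 8) = 24
Evaluate root: (- 24 7) = 17
Result: 17


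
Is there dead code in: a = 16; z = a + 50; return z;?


a is read by z's definition; z is returned
No dead code


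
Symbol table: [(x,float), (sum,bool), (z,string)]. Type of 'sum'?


Lookup 'sum' → type bool


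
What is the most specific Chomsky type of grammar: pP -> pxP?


LHS has context (more than one symbol) and |LHS| ≤ |RHS|
Classification: Type 1 (Context-Sensitive)


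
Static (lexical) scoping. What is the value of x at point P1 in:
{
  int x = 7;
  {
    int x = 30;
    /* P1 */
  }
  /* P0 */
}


x declared in the same block as P1
x = 30


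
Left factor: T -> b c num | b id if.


Common prefix: 'b'
Factored: T -> b T', T' -> c num | id if


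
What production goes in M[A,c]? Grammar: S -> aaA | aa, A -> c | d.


For [A, c]: 'c' ∈ FIRST(c)
Entry: A -> c


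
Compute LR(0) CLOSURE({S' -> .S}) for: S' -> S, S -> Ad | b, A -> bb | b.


Start: S' -> .S
For each item with dot before a nonterminal B, add B -> .γ for every B-production
Closure: [S' -> .S, S -> .Ad, S -> .b, A -> .bb, A -> .b]


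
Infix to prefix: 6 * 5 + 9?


left-to-right (same/higher precedence on left): tree is (+ (* 6 5) 9)
Prefix: + * 6 5 9


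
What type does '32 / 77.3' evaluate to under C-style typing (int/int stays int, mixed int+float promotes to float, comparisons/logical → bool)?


Operand types: int / float
Rule: mixed int/float promotes to float; int/int stays int
Result type: float


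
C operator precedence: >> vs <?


'>>' is shift (level 8); '<' is relational (level 7)
Higher level binds tighter
'>>' has higher precedence than '<'


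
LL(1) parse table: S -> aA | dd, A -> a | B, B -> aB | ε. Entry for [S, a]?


For [S, a]: 'a' ∈ FIRST(aA)
Entry: S -> aA


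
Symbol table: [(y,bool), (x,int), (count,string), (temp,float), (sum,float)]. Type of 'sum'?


Lookup 'sum' → type float


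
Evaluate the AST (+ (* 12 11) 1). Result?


Evaluate inner: (* 12 11) = 132
Evaluate root: (+ 132 1) = 133
Result: 133


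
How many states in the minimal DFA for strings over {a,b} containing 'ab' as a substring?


KMP-style automaton: 2 progress states + 1 absorbing accept = 3
Minimal DFA: 3 states


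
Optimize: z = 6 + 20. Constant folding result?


6 + 20 = 26 at compile time
Optimized: z = 26


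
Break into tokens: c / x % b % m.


Scan left to right, longest-match per lexeme
Tokens: ID(c), OP(/), ID(x), OP(%), ID(b), OP(%), ID(m)


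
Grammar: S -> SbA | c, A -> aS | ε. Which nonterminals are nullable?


A nonterminal is nullable iff some alternative derives ε (directly, or every symbol in it is nullable)
Nullable: {A}


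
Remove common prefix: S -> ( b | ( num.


Common prefix: '('
Factored: S -> ( S', S' -> b | num


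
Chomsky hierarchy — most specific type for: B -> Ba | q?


Left-linear: every RHS is a terminal or one nonterminal followed by a terminal
Classification: Type 3 (Regular)


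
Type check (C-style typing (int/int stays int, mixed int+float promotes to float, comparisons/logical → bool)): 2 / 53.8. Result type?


Operand types: int / float
Rule: mixed int/float promotes to float; int/int stays int
Result type: float


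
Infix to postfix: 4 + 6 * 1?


* has higher precedence, evaluate 6*1 first
Postfix: 4 6 1 * +


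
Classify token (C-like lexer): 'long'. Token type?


Pattern: reserved word
Type: KEYWORD


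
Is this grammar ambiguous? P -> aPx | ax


balanced a^n…x^n: each string has a unique parse
Unambiguous


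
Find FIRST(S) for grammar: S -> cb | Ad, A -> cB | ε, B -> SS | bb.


Per alternative of S: FIRST(cb) = {c}; FIRST(Ad) = {c, d}
FIRST(S) = {c, d}


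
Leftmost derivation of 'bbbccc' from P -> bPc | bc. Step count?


Derivation: P => bPc => bbPcc => bbbccc
Steps: 3


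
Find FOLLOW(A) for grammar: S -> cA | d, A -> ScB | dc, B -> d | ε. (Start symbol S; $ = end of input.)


$ ∈ FOLLOW(S). For each A -> αBβ: add FIRST(β)\{ε} to FOLLOW(B); if β nullable, add FOLLOW(A).
FOLLOW(A) = {$, c}


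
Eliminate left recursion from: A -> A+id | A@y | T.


Left-recursive alternatives: A+id, A@y; non-recursive: T
Introduce A': A -> TA', A' -> +idA' | @yA' | ε


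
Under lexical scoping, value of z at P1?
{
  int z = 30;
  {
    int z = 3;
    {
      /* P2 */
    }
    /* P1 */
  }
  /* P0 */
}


z declared in the same block as P1
z = 3


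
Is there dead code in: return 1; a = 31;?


statement follows a return and is unreachable
Dead: 'a = 31'


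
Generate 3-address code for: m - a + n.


Break into single-operator statements:
t1 = m - a
t2 = t1 + n


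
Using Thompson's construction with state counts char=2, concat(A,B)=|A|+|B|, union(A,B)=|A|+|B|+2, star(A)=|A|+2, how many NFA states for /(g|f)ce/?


Syntax tree has 4 char leaf(s), 1 union(s), 0 star(s)
chars contribute 4×2 = 8; each union adds +2; each star adds +2
Total: 8 + 2 + 0 = 10 states


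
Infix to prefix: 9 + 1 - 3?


left-to-right (same/higher precedence on left): tree is (- (+ 9 1) 3)
Prefix: - + 9 1 3


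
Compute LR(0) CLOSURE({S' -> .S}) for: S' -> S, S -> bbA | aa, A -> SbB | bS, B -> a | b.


Start: S' -> .S
For each item with dot before a nonterminal B, add B -> .γ for every B-production
Closure: [S' -> .S, S -> .bbA, S -> .aa]


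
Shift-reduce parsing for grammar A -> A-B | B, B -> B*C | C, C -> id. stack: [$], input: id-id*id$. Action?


no handle on stack; shift 'id'
Action: shift


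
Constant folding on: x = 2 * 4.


2 * 4 = 8 at compile time
Optimized: x = 8


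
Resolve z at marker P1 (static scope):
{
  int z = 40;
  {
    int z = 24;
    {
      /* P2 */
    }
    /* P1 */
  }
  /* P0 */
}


z declared in the same block as P1
z = 24


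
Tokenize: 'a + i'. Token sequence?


Scan left to right, longest-match per lexeme
Tokens: ID(a), OP(+), ID(i)


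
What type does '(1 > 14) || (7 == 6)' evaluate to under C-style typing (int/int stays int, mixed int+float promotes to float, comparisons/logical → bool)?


Operand types: bool || bool
Rule: logical operators take bool operands and yield bool
Result type: bool


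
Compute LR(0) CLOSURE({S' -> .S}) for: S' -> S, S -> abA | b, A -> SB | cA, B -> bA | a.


Start: S' -> .S
For each item with dot before a nonterminal B, add B -> .γ for every B-production
Closure: [S' -> .S, S -> .abA, S -> .b]


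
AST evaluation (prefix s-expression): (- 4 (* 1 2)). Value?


Evaluate inner: (* 1 2) = 2
Evaluate root: (- 4 2) = 2
Result: 2


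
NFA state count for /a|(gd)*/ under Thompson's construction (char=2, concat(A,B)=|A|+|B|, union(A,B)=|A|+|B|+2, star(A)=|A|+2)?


Syntax tree has 3 char leaf(s), 1 union(s), 1 star(s)
chars contribute 3×2 = 6; each union adds +2; each star adds +2
Total: 6 + 2 + 2 = 10 states


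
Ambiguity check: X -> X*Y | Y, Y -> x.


precedence layered via separate nonterminal Y: deterministic
Unambiguous


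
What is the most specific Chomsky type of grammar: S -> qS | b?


Right-linear: every RHS is a terminal or a terminal followed by one nonterminal
Classification: Type 3 (Regular)


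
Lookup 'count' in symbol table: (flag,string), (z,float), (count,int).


Lookup 'count' → type int


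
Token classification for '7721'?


Pattern: digits only
Type: INTEGER_LITERAL


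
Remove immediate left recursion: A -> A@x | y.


Left-recursive alternatives: A@x; non-recursive: y
Introduce A': A -> yA', A' -> @xA' | ε


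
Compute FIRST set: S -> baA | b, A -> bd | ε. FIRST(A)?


Per alternative of A: FIRST(bd) = {b}; FIRST(ε) = {ε}
FIRST(A) = {b, ε}


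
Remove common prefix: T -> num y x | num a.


Common prefix: 'num'
Factored: T -> num T', T' -> y x | a


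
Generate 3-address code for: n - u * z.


Break into single-operator statements:
t1 = u * z
t2 = n - t1


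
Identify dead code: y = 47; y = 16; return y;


first assignment to y is overwritten before any read
Dead: 'y = 47'


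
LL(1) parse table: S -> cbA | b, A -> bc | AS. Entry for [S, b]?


For [S, b]: 'b' ∈ FIRST(b)
Entry: S -> b


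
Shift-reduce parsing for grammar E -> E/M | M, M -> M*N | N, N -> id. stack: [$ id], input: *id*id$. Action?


'id' on top is the handle for N -> id
Action: reduce (N -> id)


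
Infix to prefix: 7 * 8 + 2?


left-to-right (same/higher precedence on left): tree is (+ (* 7 8) 2)
Prefix: + * 7 8 2


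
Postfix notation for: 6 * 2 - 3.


Left to right (same or higher precedence on left)
Postfix: 6 2 * 3 -


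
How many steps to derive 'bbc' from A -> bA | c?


Derivation: A => bA => bbA => bbc
Steps: 3


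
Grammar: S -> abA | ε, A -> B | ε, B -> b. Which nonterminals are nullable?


A nonterminal is nullable iff some alternative derives ε (directly, or every symbol in it is nullable)
Nullable: {A, S}


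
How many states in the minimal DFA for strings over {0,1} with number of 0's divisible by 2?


Track (count of 0) mod 2: states 0..1, accept at 0
Minimal DFA: 2 states


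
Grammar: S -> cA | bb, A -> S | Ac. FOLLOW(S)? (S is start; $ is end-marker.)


$ ∈ FOLLOW(S). For each A -> αBβ: add FIRST(β)\{ε} to FOLLOW(B); if β nullable, add FOLLOW(A).
FOLLOW(S) = {$, c}


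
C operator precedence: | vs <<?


'<<' is shift (level 8); '|' is bitwise OR (level 3)
Higher level binds tighter
'<<' has higher precedence than '|'


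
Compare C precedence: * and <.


'*' is multiplicative (level 10); '<' is relational (level 7)
Higher level binds tighter
'*' has higher precedence than '<'


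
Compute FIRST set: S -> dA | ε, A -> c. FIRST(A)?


Per alternative of A: FIRST(c) = {c}
FIRST(A) = {c}


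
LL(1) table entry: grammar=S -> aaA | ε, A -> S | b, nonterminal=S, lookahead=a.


For [S, a]: 'a' ∈ FIRST(aaA)
Entry: S -> aaA


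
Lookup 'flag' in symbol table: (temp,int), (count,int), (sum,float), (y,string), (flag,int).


Lookup 'flag' → type int


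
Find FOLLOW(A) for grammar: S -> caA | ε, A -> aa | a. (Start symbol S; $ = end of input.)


$ ∈ FOLLOW(S). For each A -> αBβ: add FIRST(β)\{ε} to FOLLOW(B); if β nullable, add FOLLOW(A).
FOLLOW(A) = {$}


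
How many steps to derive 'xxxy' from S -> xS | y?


Derivation: S => xS => xxS => xxxS => xxxy
Steps: 4


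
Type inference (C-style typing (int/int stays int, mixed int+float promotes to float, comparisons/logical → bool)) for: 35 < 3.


Operand types: int < int
Rule: comparison yields bool
Result type: bool


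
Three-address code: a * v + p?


Break into single-operator statements:
t1 = a * v
t2 = t1 + p


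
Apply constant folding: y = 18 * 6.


18 * 6 = 108 at compile time
Optimized: y = 108


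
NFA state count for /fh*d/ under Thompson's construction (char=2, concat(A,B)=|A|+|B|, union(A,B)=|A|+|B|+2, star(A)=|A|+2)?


Syntax tree has 3 char leaf(s), 0 union(s), 1 star(s)
chars contribute 3×2 = 6; each union adds +2; each star adds +2
Total: 6 + 0 + 2 = 8 states


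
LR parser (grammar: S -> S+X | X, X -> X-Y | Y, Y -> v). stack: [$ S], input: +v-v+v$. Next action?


shift '+' to continue S -> S+X
Action: shift


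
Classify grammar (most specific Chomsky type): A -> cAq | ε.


Single nonterminal LHS, but c^n q^n is not regular
Classification: Type 2 (Context-Free)


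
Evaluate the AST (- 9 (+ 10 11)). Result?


Evaluate inner: (+ 10 11) = 21
Evaluate root: (- 9 21) = -12
Result: -12


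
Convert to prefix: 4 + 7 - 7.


left-to-right (same/higher precedence on left): tree is (- (+ 4 7) 7)
Prefix: - + 4 7 7


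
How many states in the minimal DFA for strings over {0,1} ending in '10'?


Track the longest suffix of input matching a prefix of '10': 3 classes (prefixes of length 0..2)
Minimal DFA: 3 states


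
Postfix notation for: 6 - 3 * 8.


* has higher precedence, evaluate 3*8 first
Postfix: 6 3 8 * -


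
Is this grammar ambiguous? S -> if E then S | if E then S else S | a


dangling else: 'if E then if E then a else a' parses two ways
Ambiguous


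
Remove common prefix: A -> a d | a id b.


Common prefix: 'a'
Factored: A -> a A', A' -> d | id b


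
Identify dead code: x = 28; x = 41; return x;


first assignment to x is overwritten before any read
Dead: 'x = 28'


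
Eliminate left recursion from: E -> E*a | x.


Left-recursive alternatives: E*a; non-recursive: x
Introduce E': E -> xE', E' -> *aE' | ε


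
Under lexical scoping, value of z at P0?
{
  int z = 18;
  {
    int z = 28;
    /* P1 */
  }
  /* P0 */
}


z declared in the same block as P0
z = 18


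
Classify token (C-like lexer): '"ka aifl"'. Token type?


Pattern: double-quoted sequence
Type: STRING_LITERAL


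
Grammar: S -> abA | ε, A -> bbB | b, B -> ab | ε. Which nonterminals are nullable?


A nonterminal is nullable iff some alternative derives ε (directly, or every symbol in it is nullable)
Nullable: {B, S}


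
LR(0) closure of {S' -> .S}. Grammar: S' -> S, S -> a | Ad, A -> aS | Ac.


Start: S' -> .S
For each item with dot before a nonterminal B, add B -> .γ for every B-production
Closure: [S' -> .S, S -> .a, S -> .Ad, A -> .aS, A -> .Ac]


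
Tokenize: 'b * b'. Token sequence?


Scan left to right, longest-match per lexeme
Tokens: ID(b), OP(*), ID(b)


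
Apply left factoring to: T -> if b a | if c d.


Common prefix: 'if'
Factored: T -> if T', T' -> b a | c d


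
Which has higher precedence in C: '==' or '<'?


'<' is relational (level 7); '==' is equality (level 6)
Higher level binds tighter
'<' has higher precedence than '=='


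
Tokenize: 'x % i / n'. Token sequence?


Scan left to right, longest-match per lexeme
Tokens: ID(x), OP(%), ID(i), OP(/), ID(n)


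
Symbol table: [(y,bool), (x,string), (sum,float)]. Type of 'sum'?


Lookup 'sum' → type float


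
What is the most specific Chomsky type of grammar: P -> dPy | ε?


Single nonterminal LHS, but d^n y^n is not regular
Classification: Type 2 (Context-Free)


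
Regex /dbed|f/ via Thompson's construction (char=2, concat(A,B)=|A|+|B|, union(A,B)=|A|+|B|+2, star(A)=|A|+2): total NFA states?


Syntax tree has 5 char leaf(s), 1 union(s), 0 star(s)
chars contribute 5×2 = 10; each union adds +2; each star adds +2
Total: 10 + 2 + 0 = 12 states


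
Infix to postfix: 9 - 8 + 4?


Left to right (same or higher precedence on left)
Postfix: 9 8 - 4 +


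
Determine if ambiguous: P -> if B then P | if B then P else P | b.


dangling else: 'if B then if B then b else b' parses two ways
Ambiguous


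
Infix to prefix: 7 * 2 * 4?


left-to-right (same/higher precedence on left): tree is (* (* 7 2) 4)
Prefix: * * 7 2 4


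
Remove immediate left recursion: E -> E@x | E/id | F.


Left-recursive alternatives: E@x, E/id; non-recursive: F
Introduce E': E -> FE', E' -> @xE' | /idE' | ε


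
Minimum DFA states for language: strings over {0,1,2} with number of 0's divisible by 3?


Track (count of 0) mod 3: states 0..2, accept at 0
Minimal DFA: 3 states


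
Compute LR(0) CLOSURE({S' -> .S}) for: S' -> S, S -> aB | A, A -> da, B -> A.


Start: S' -> .S
For each item with dot before a nonterminal B, add B -> .γ for every B-production
Closure: [S' -> .S, S -> .aB, S -> .A, A -> .da]
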